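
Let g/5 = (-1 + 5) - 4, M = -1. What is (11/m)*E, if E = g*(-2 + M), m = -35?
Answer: 0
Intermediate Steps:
g = 0 (g = 5*((-1 + 5) - 4) = 5*(4 - 4) = 5*0 = 0)
E = 0 (E = 0*(-2 - 1) = 0*(-3) = 0)
(11/m)*E = (11/(-35))*0 = (11*(-1/35))*0 = -11/35*0 = 0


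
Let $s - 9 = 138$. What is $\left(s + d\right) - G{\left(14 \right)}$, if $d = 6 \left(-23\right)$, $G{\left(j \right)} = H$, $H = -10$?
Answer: $19$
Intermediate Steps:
$G{\left(j \right)} = -10$
$s = 147$ ($s = 9 + 138 = 147$)
$d = -138$
$\left(s + d\right) - G{\left(14 \right)} = \left(147 - 138\right) - -10 = 9 + 10 = 19$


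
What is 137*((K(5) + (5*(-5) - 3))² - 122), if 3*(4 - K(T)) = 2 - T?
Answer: 55759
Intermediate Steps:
K(T) = 10/3 + T/3 (K(T) = 4 - (2 - T)/3 = 4 + (-⅔ + T/3) = 10/3 + T/3)
137*((K(5) + (5*(-5) - 3))² - 122) = 137*(((10/3 + (⅓)*5) + (5*(-5) - 3))² - 122) = 137*(((10/3 + 5/3) + (-25 - 3))² - 122) = 137*((5 - 28)² - 122) = 137*((-23)² - 122) = 137*(529 - 122) = 137*407 = 55759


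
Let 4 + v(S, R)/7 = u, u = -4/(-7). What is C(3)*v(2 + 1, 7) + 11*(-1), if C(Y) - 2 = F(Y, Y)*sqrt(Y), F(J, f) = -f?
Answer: -59 + 72*sqrt(3) ≈ 65.708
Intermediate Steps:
u = 4/7 (u = -4*(-1/7) = 4/7 ≈ 0.57143)
v(S, R) = -24 (v(S, R) = -28 + 7*(4/7) = -28 + 4 = -24)
C(Y) = 2 - Y**(3/2) (C(Y) = 2 + (-Y)*sqrt(Y) = 2 - Y**(3/2))
C(3)*v(2 + 1, 7) + 11*(-1) = (2 - 3**(3/2))*(-24) + 11*(-1) = (2 - 3*sqrt(3))*(-24) - 11 = (-48 + 72*sqrt(3)) - 11 = -59 + 72*sqrt(3)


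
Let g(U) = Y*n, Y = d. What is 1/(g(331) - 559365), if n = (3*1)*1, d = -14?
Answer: -1/559407 ≈ -1.7876e-6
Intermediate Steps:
n = 3 (n = 3*1 = 3)
Y = -14
g(U) = -42 (g(U) = -14*3 = -42)
1/(g(331) - 559365) = 1/(-42 - 559365) = 1/(-559407) = -1/559407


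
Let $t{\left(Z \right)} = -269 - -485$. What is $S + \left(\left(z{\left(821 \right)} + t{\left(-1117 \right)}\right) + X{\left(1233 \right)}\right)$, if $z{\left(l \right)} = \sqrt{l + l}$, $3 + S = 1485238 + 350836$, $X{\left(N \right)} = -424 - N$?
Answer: $1834630 + \sqrt{1642} \approx 1.8347 \cdot 10^{6}$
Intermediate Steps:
$t{\left(Z \right)} = 216$ ($t{\left(Z \right)} = -269 + 485 = 216$)
$S = 1836071$ ($S = -3 + \left(1485238 + 350836\right) = -3 + 1836074 = 1836071$)
$z{\left(l \right)} = \sqrt{2} \sqrt{l}$ ($z{\left(l \right)} = \sqrt{2 l} = \sqrt{2} \sqrt{l}$)
$S + \left(\left(z{\left(821 \right)} + t{\left(-1117 \right)}\right) + X{\left(1233 \right)}\right) = 1836071 + \left(\left(\sqrt{2} \sqrt{821} + 216\right) - 1657\right) = 1836071 + \left(\left(\sqrt{1642} + 216\right) - 1657\right) = 1836071 - \left(1441 - \sqrt{1642}\right) = 1834630 + \sqrt{1642}$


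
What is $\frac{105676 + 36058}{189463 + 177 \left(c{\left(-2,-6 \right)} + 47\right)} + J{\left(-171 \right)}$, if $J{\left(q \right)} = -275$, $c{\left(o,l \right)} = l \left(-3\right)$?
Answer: $- \frac{27562233}{100484} \approx -274.29$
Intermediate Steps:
$c{\left(o,l \right)} = - 3 l$
$\frac{105676 + 36058}{189463 + 177 \left(c{\left(-2,-6 \right)} + 47\right)} + J{\left(-171 \right)} = \frac{105676 + 36058}{189463 + 177 \left(\left(-3\right) \left(-6\right) + 47\right)} - 275 = \frac{141734}{189463 + 177 \left(18 + 47\right)} - 275 = \frac{141734}{189463 + 177 \cdot 65} - 275 = \frac{141734}{189463 + 11505} - 275 = \frac{141734}{200968} - 275 = 141734 \cdot \frac{1}{200968} - 275 = \frac{70867}{100484} - 275 = - \frac{27562233}{100484}$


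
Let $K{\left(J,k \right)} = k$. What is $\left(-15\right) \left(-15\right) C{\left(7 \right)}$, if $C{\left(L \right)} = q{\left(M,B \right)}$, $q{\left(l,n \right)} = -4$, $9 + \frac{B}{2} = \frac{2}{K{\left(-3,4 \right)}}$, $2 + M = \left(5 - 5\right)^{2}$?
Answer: $-900$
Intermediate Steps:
$M = -2$ ($M = -2 + \left(5 - 5\right)^{2} = -2 + 0^{2} = -2 + 0 = -2$)
$B = -17$ ($B = -18 + 2 \cdot \frac{2}{4} = -18 + 2 \cdot 2 \cdot \frac{1}{4} = -18 + 2 \cdot \frac{1}{2} = -18 + 1 = -17$)
$C{\left(L \right)} = -4$
$\left(-15\right) \left(-15\right) C{\left(7 \right)} = \left(-15\right) \left(-15\right) \left(-4\right) = 225 \left(-4\right) = -900$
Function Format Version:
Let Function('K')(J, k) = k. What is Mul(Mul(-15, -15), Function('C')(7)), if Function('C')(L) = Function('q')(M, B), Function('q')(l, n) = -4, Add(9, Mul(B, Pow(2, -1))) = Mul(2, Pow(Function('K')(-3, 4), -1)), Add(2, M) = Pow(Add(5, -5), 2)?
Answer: -900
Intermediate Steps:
M = -2 (M = Add(-2, Pow(Add(5, -5), 2)) = Add(-2, Pow(0, 2)) = Add(-2, 0) = -2)
B = -17 (B = Add(-18, Mul(2, Mul(2, Pow(4, -1)))) = Add(-18, Mul(2, Mul(2, Rational(1, 4)))) = Add(-18, Mul(2, Rational(1, 2))) = Add(-18, 1) = -17)
Function('C')(L) = -4
Mul(Mul(-15, -15), Function('C')(7)) = Mul(Mul(-15, -15), -4) = Mul(225, -4) = -900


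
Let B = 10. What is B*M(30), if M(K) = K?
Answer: 300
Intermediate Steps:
B*M(30) = 10*30 = 300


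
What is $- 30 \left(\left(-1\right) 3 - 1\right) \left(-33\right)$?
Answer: $-3960$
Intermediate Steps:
$- 30 \left(\left(-1\right) 3 - 1\right) \left(-33\right) = - 30 \left(-3 - 1\right) \left(-33\right) = \left(-30\right) \left(-4\right) \left(-33\right) = 120 \left(-33\right) = -3960$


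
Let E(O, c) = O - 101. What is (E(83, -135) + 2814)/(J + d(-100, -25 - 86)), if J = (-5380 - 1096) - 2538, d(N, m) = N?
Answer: -466/1519 ≈ -0.30678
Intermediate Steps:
J = -9014 (J = -6476 - 2538 = -9014)
E(O, c) = -101 + O
(E(83, -135) + 2814)/(J + d(-100, -25 - 86)) = ((-101 + 83) + 2814)/(-9014 - 100) = (-18 + 2814)/(-9114) = 2796*(-1/9114) = -466/1519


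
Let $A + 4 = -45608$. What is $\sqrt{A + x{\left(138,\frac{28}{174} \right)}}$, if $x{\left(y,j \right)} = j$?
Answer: $\frac{i \sqrt{345236010}}{87} \approx 213.57 i$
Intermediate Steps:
$A = -45612$ ($A = -4 - 45608 = -45612$)
$\sqrt{A + x{\left(138,\frac{28}{174} \right)}} = \sqrt{-45612 + \frac{28}{174}} = \sqrt{-45612 + 28 \cdot \frac{1}{174}} = \sqrt{-45612 + \frac{14}{87}} = \sqrt{- \frac{3968230}{87}} = \frac{i \sqrt{345236010}}{87}$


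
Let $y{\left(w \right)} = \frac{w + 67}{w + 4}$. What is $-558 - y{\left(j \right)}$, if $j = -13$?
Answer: $-552$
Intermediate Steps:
$y{\left(w \right)} = \frac{67 + w}{4 + w}$
$-558 - y{\left(j \right)} = -558 - \frac{67 - 13}{4 - 13} = -558 - \frac{1}{-9} \cdot 54 = -558 - \left(- \frac{1}{9}\right) 54 = -558 - -6 = -558 + 6 = -552$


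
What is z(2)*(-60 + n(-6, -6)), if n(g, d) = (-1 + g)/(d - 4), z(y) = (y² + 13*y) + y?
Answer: -9488/5 ≈ -1897.6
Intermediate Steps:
z(y) = y² + 14*y
n(g, d) = (-1 + g)/(-4 + d)
z(2)*(-60 + n(-6, -6)) = (2*(14 + 2))*(-60 + (-1 - 6)/(-4 - 6)) = (2*16)*(-60 - 7/(-10)) = 32*(-60 - ⅒*(-7)) = 32*(-60 + 7/10) = 32*(-593/10) = -9488/5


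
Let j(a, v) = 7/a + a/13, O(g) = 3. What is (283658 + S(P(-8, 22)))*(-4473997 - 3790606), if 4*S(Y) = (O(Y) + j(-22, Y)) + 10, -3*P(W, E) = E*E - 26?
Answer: -2681928922540685/1144 ≈ -2.3443e+12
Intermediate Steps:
j(a, v) = 7/a + a/13 (j(a, v) = 7/a + a*(1/13) = 7/a + a/13)
P(W, E) = 26/3 - E**2/3 (P(W, E) = -(E*E - 26)/3 = -(E**2 - 26)/3 = -(-26 + E**2)/3 = 26/3 - E**2/3)
S(Y) = 3143/1144 (S(Y) = ((3 + (7/(-22) + (1/13)*(-22))) + 10)/4 = ((3 + (7*(-1/22) - 22/13)) + 10)/4 = ((3 + (-7/22 - 22/13)) + 10)/4 = ((3 - 575/286) + 10)/4 = (283/286 + 10)/4 = (1/4)*(3143/286) = 3143/1144)
(283658 + S(P(-8, 22)))*(-4473997 - 3790606) = (283658 + 3143/1144)*(-4473997 - 3790606) = (324507895/1144)*(-8264603) = -2681928922540685/1144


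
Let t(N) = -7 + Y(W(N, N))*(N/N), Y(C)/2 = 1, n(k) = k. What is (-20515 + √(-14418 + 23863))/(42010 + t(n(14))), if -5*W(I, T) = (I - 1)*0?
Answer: -4103/8401 + √9445/42005 ≈ -0.48608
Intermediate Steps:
W(I, T) = 0 (W(I, T) = -(I - 1)*0/5 = -(-1 + I)*0/5 = -⅕*0 = 0)
Y(C) = 2 (Y(C) = 2*1 = 2)
t(N) = -5 (t(N) = -7 + 2*(N/N) = -7 + 2*1 = -7 + 2 = -5)
(-20515 + √(-14418 + 23863))/(42010 + t(n(14))) = (-20515 + √(-14418 + 23863))/(42010 - 5) = (-20515 + √9445)/42005 = (-20515 + √9445)*(1/42005) = -4103/8401 + √9445/42005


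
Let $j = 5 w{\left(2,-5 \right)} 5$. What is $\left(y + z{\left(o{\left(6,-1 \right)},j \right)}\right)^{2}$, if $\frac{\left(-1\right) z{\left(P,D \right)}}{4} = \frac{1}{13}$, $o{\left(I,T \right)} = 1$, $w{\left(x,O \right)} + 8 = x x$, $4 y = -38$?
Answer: $\frac{65025}{676} \approx 96.191$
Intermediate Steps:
$y = - \frac{19}{2}$ ($y = \frac{1}{4} \left(-38\right) = - \frac{19}{2} \approx -9.5$)
$w{\left(x,O \right)} = -8 + x^{2}$ ($w{\left(x,O \right)} = -8 + x x = -8 + x^{2}$)
$j = -100$ ($j = 5 \left(-8 + 2^{2}\right) 5 = 5 \left(-8 + 4\right) 5 = 5 \left(-4\right) 5 = \left(-20\right) 5 = -100$)
$z{\left(P,D \right)} = - \frac{4}{13}$
$\left(y + z{\left(o{\left(6,-1 \right)},j \right)}\right)^{2} = \left(- \frac{19}{2} - \frac{4}{13}\right)^{2} = \left(- \frac{255}{26}\right)^{2} = \frac{65025}{676}$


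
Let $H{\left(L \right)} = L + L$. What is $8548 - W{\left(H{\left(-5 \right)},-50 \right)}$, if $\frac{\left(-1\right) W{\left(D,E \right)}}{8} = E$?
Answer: $8148$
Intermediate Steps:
$H{\left(L \right)} = 2 L$
$W{\left(D,E \right)} = - 8 E$
$8548 - W{\left(H{\left(-5 \right)},-50 \right)} = 8548 - \left(-8\right) \left(-50\right) = 8548 - 400 = 8148$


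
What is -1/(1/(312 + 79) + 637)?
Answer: -391/249068 ≈ -0.0015699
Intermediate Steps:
-1/(1/(312 + 79) + 637) = -1/(1/391 + 637) = -1/249068/391 = -1*391/249068 = -391/249068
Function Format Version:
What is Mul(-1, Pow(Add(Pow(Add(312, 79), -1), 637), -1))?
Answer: Rational(-391, 249068) ≈ -0.0015699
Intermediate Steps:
Mul(-1, Pow(Add(Pow(Add(312, 79), -1), 637), -1)) = Mul(-1, Pow(Add(Pow(391, -1), 637), -1)) = Mul(-1, Pow(Add(Rational(1, 391), 637), -1)) = Mul(-1, Pow(Rational(249068, 391), -1)) = Mul(-1, Rational(391, 249068)) = Rational(-391, 249068)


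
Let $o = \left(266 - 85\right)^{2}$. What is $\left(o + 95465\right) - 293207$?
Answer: $-164981$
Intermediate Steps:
$o = 32761$ ($o = 181^{2} = 32761$)
$\left(o + 95465\right) - 293207 = \left(32761 + 95465\right) - 293207 = 128226 - 293207 = -164981$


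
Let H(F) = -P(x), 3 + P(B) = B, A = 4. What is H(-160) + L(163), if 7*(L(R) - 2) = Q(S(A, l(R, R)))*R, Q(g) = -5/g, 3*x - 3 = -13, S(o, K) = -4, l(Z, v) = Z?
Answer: 3145/84 ≈ 37.440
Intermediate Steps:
x = -10/3 (x = 1 + (1/3)*(-13) = 1 - 13/3 = -10/3 ≈ -3.3333)
P(B) = -3 + B
H(F) = 19/3 (H(F) = -(-3 - 10/3) = -1*(-19/3) = 19/3)
L(R) = 2 + 5*R/28 (L(R) = 2 + ((-5/(-4))*R)/7 = 2 + ((-5*(-1/4))*R)/7 = 2 + (5*R/4)/7 = 2 + 5*R/28)
H(-160) + L(163) = 19/3 + (2 + (5/28)*163) = 19/3 + (2 + 815/28) = 19/3 + 871/28 = 3145/84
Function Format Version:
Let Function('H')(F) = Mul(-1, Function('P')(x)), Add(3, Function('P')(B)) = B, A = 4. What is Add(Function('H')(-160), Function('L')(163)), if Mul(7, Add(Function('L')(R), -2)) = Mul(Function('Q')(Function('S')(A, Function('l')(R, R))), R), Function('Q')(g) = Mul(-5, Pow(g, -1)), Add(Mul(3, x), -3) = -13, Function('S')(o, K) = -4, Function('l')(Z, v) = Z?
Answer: Rational(3145, 84) ≈ 37.440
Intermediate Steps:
x = Rational(-10, 3) (x = Add(1, Mul(Rational(1, 3), -13)) = Add(1, Rational(-13, 3)) = Rational(-10, 3) ≈ -3.3333)
Function('P')(B) = Add(-3, B)
Function('H')(F) = Rational(19, 3) (Function('H')(F) = Mul(-1, Add(-3, Rational(-10, 3))) = Mul(-1, Rational(-19, 3)) = Rational(19, 3))
Function('L')(R) = Add(2, Mul(Rational(5, 28), R)) (Function('L')(R) = Add(2, Mul(Rational(1, 7), Mul(Mul(-5, Pow(-4, -1)), R))) = Add(2, Mul(Rational(1, 7), Mul(Mul(-5, Rational(-1, 4)), R))) = Add(2, Mul(Rational(1, 7), Mul(Rational(5, 4), R))) = Add(2, Mul(Rational(5, 28), R)))
Add(Function('H')(-160), Function('L')(163)) = Add(Rational(19, 3), Add(2, Mul(Rational(5, 28), 163))) = Add(Rational(19, 3), Add(2, Rational(815, 28))) = Add(Rational(19, 3), Rational(871, 28)) = Rational(3145, 84)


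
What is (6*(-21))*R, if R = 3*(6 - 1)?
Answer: -1890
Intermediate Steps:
R = 15 (R = 3*5 = 15)
(6*(-21))*R = (6*(-21))*15 = -126*15 = -1890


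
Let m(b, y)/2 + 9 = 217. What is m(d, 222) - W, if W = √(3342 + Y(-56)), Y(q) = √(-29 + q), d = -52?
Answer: 416 - √(3342 + I*√85) ≈ 358.19 - 0.07974*I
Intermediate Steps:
m(b, y) = 416 (m(b, y) = -18 + 2*217 = -18 + 434 = 416)
W = √(3342 + I*√85) (W = √(3342 + √(-29 - 56)) = √(3342 + √(-85)) = √(3342 + I*√85) ≈ 57.81 + 0.07974*I)
m(d, 222) - W = 416 - √(3342 + I*√85)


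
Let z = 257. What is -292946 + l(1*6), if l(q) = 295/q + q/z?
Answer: -451646881/1542 ≈ -2.9290e+5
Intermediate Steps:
l(q) = 295/q + q/257
-292946 + l(1*6) = -292946 + (295/((1*6)) + (1*6)/257) = -292946 + (295/6 + (1/257)*6) = -292946 + (295*(⅙) + 6/257) = -292946 + (295/6 + 6/257) = -292946 + 75851/1542 = -451646881/1542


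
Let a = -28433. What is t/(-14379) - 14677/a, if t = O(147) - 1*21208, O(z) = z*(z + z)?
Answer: -414769747/408838107 ≈ -1.0145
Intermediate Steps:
O(z) = 2*z**2 (O(z) = z*(2*z) = 2*z**2)
t = 22010 (t = 2*147**2 - 1*21208 = 2*21609 - 21208 = 43218 - 21208 = 22010)
t/(-14379) - 14677/a = 22010/(-14379) - 14677/(-28433) = 22010*(-1/14379) - 14677*(-1/28433) = -22010/14379 + 14677/28433 = -414769747/408838107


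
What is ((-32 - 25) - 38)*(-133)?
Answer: 12635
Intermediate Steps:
((-32 - 25) - 38)*(-133) = (-57 - 38)*(-133) = -95*(-133) = 12635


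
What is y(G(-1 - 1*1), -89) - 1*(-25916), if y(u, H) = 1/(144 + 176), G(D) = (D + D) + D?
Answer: 8293121/320 ≈ 25916.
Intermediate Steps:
G(D) = 3*D (G(D) = 2*D + D = 3*D)
y(u, H) = 1/320
y(G(-1 - 1*1), -89) - 1*(-25916) = 1/320 - 1*(-25916) = 1/320 + 25916 = 8293121/320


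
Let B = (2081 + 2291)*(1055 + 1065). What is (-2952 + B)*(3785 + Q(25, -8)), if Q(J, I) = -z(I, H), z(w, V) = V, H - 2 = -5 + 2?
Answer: 35079894768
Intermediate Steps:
H = -1 (H = 2 + (-5 + 2) = 2 - 3 = -1)
B = 9268640 (B = 4372*2120 = 9268640)
Q(J, I) = 1 (Q(J, I) = -1*(-1) = 1)
(-2952 + B)*(3785 + Q(25, -8)) = (-2952 + 9268640)*(3785 + 1) = 9265688*3786 = 35079894768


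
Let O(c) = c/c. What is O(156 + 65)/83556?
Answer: 1/83556 ≈ 1.1968e-5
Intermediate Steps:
O(c) = 1
O(156 + 65)/83556 = 1/83556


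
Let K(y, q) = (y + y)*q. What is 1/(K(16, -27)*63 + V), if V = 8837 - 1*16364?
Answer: -1/61959 ≈ -1.6140e-5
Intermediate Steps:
K(y, q) = 2*q*y (K(y, q) = (2*y)*q = 2*q*y)
V = -7527 (V = 8837 - 16364 = -7527)
1/(K(16, -27)*63 + V) = 1/((2*(-27)*16)*63 - 7527) = 1/(-864*63 - 7527) = 1/(-54432 - 7527) = 1/(-61959) = -1/61959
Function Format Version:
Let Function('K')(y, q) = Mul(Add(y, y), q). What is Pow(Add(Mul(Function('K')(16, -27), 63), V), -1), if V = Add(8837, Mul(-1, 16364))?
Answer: Rational(-1, 61959) ≈ -1.6140e-5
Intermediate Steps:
Function('K')(y, q) = Mul(2, q, y) (Function('K')(y, q) = Mul(Mul(2, y), q) = Mul(2, q, y))
V = -7527 (V = Add(8837, -16364) = -7527)
Pow(Add(Mul(Function('K')(16, -27), 63), V), -1) = Pow(Add(Mul(Mul(2, -27, 16), 63), -7527), -1) = Pow(Add(Mul(-864, 63), -7527), -1) = Pow(Add(-54432, -7527), -1) = Pow(-61959, -1) = Rational(-1, 61959)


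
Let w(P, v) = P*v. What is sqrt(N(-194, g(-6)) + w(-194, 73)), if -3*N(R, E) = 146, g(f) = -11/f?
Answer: 146*I*sqrt(6)/3 ≈ 119.21*I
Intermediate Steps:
N(R, E) = -146/3 (N(R, E) = -1/3*146 = -146/3)
sqrt(N(-194, g(-6)) + w(-194, 73)) = sqrt(-146/3 - 194*73) = sqrt(-146/3 - 14162) = sqrt(-42632/3) = 146*I*sqrt(6)/3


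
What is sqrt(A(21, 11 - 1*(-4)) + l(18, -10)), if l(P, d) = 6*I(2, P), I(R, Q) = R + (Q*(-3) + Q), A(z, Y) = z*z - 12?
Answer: 15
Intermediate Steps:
A(z, Y) = -12 + z**2 (A(z, Y) = z**2 - 12 = -12 + z**2)
I(R, Q) = R - 2*Q (I(R, Q) = R + (-3*Q + Q) = R - 2*Q)
l(P, d) = 12 - 12*P (l(P, d) = 6*(2 - 2*P) = 12 - 12*P)
sqrt(A(21, 11 - 1*(-4)) + l(18, -10)) = sqrt((-12 + 21**2) + (12 - 12*18)) = sqrt((-12 + 441) + (12 - 216)) = sqrt(429 - 204) = sqrt(225) = 15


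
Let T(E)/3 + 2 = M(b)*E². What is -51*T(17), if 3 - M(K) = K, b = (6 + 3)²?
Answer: 3449232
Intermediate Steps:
b = 81 (b = 9² = 81)
M(K) = 3 - K
T(E) = -6 - 234*E² (T(E) = -6 + 3*((3 - 1*81)*E²) = -6 + 3*((3 - 81)*E²) = -6 + 3*(-78*E²) = -6 - 234*E²)
-51*T(17) = -51*(-6 - 234*17²) = -51*(-6 - 234*289) = -51*(-6 - 67626) = -51*(-67632) = 3449232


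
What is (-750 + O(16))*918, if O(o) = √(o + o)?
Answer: -688500 + 3672*√2 ≈ -6.8331e+5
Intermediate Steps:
O(o) = √2*√o (O(o) = √(2*o) = √2*√o)
(-750 + O(16))*918 = (-750 + √2*√16)*918 = (-750 + √2*4)*918 = (-750 + 4*√2)*918 = -688500 + 3672*√2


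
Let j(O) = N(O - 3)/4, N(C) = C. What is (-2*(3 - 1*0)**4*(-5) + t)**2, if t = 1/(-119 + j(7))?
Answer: 9135345241/13924 ≈ 6.5609e+5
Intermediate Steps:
j(O) = -3/4 + O/4 (j(O) = (O - 3)/4 = (-3 + O)*(1/4) = -3/4 + O/4)
t = -1/118 (t = 1/(-119 + (-3/4 + (1/4)*7)) = 1/(-119 + (-3/4 + 7/4)) = 1/(-119 + 1) = 1/(-118) = -1/118 ≈ -0.0084746)
(-2*(3 - 1*0)**4*(-5) + t)**2 = (-2*(3 - 1*0)**4*(-5) - 1/118)**2 = (-2*(3 + 0)**4*(-5) - 1/118)**2 = (-2*3**4*(-5) - 1/118)**2 = (-2*81*(-5) - 1/118)**2 = (-162*(-5) - 1/118)**2 = (810 - 1/118)**2 = (95579/118)**2 = 9135345241/13924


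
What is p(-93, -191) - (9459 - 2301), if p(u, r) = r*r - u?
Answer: 29416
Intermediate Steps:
p(u, r) = r² - u
p(-93, -191) - (9459 - 2301) = ((-191)² - 1*(-93)) - (9459 - 2301) = (36481 + 93) - 1*7158 = 36574 - 7158 = 29416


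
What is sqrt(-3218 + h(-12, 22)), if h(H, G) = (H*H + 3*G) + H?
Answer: 2*I*sqrt(755) ≈ 54.955*I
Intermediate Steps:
h(H, G) = H + H**2 + 3*G (h(H, G) = (H**2 + 3*G) + H = H + H**2 + 3*G)
sqrt(-3218 + h(-12, 22)) = sqrt(-3218 + (-12 + (-12)**2 + 3*22)) = sqrt(-3218 + (-12 + 144 + 66)) = sqrt(-3218 + 198) = sqrt(-3020) = 2*I*sqrt(755)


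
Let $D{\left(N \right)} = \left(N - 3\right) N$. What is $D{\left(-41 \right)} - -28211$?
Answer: $30015$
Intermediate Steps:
$D{\left(N \right)} = N \left(-3 + N\right)$ ($D{\left(N \right)} = \left(-3 + N\right) N = N \left(-3 + N\right)$)
$D{\left(-41 \right)} - -28211 = - 41 \left(-3 - 41\right) - -28211 = \left(-41\right) \left(-44\right) + 28211 = 1804 + 28211 = 30015$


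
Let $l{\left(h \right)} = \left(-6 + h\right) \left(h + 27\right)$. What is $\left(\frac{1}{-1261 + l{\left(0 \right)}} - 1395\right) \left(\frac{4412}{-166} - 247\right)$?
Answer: $\frac{45075347802}{118109} \approx 3.8164 \cdot 10^{5}$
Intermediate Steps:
$l{\left(h \right)} = \left(-6 + h\right) \left(27 + h\right)$
$\left(\frac{1}{-1261 + l{\left(0 \right)}} - 1395\right) \left(\frac{4412}{-166} - 247\right) = \left(\frac{1}{-1261 + \left(-162 + 0^{2} + 21 \cdot 0\right)} - 1395\right) \left(\frac{4412}{-166} - 247\right) = \left(\frac{1}{-1261 + \left(-162 + 0 + 0\right)} - 1395\right) \left(4412 \left(- \frac{1}{166}\right) - 247\right) = \left(\frac{1}{-1261 - 162} - 1395\right) \left(- \frac{2206}{83} - 247\right) = \left(\frac{1}{-1423} - 1395\right) \left(- \frac{22707}{83}\right) = \left(- \frac{1}{1423} - 1395\right) \left(- \frac{22707}{83}\right) = \left(- \frac{1985086}{1423}\right) \left(- \frac{22707}{83}\right) = \frac{45075347802}{118109}$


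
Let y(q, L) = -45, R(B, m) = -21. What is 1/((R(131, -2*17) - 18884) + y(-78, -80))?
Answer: -1/18950 ≈ -5.2770e-5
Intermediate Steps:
1/((R(131, -2*17) - 18884) + y(-78, -80)) = 1/((-21 - 18884) - 45) = 1/(-18905 - 45) = 1/(-18950) = -1/18950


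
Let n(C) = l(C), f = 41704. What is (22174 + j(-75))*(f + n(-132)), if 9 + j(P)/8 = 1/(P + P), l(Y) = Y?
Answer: 68911659512/75 ≈ 9.1882e+8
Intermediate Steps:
n(C) = C
j(P) = -72 + 4/P (j(P) = -72 + 8/(P + P) = -72 + 8/((2*P)) = -72 + 8*(1/(2*P)) = -72 + 4/P)
(22174 + j(-75))*(f + n(-132)) = (22174 + (-72 + 4/(-75)))*(41704 - 132) = (22174 + (-72 + 4*(-1/75)))*41572 = (22174 + (-72 - 4/75))*41572 = (22174 - 5404/75)*41572 = (1657646/75)*41572 = 68911659512/75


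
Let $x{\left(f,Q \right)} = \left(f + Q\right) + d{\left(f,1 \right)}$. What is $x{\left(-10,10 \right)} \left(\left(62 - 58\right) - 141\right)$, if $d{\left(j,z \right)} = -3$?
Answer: $411$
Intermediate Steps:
$x{\left(f,Q \right)} = -3 + Q + f$ ($x{\left(f,Q \right)} = \left(f + Q\right) - 3 = \left(Q + f\right) - 3 = -3 + Q + f$)
$x{\left(-10,10 \right)} \left(\left(62 - 58\right) - 141\right) = \left(-3 + 10 - 10\right) \left(\left(62 - 58\right) - 141\right) = - 3 \left(4 - 141\right) = \left(-3\right) \left(-137\right) = 411$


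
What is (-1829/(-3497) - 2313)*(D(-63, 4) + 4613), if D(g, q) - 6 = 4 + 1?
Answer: -37393048768/3497 ≈ -1.0693e+7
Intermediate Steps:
D(g, q) = 11 (D(g, q) = 6 + (4 + 1) = 6 + 5 = 11)
(-1829/(-3497) - 2313)*(D(-63, 4) + 4613) = (-1829/(-3497) - 2313)*(11 + 4613) = (-1829*(-1/3497) - 2313)*4624 = (1829/3497 - 2313)*4624 = -8086732/3497*4624 = -37393048768/3497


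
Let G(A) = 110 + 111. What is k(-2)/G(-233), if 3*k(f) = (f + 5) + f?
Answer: 1/663 ≈ 0.0015083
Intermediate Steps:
G(A) = 221
k(f) = 5/3 + 2*f/3 (k(f) = ((f + 5) + f)/3 = ((5 + f) + f)/3 = (5 + 2*f)/3 = 5/3 + 2*f/3)
k(-2)/G(-233) = (5/3 + (⅔)*(-2))/221 = (5/3 - 4/3)*(1/221) = (⅓)*(1/221) = 1/663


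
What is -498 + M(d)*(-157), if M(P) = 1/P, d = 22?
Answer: -11113/22 ≈ -505.14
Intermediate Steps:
-498 + M(d)*(-157) = -498 - 157/22 = -11113/22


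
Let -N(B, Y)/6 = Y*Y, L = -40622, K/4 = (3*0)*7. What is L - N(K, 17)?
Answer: -38888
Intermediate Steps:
K = 0 (K = 4*((3*0)*7) = 4*(0*7) = 4*0 = 0)
N(B, Y) = -6*Y² (N(B, Y) = -6*Y*Y = -6*Y²)
L - N(K, 17) = -40622 - (-6)*17² = -40622 - (-6)*289 = -40622 - 1*(-1734) = -40622 + 1734 = -38888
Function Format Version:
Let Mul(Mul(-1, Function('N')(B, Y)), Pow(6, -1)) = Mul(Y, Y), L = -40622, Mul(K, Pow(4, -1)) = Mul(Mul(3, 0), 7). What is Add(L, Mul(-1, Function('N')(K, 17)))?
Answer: -38888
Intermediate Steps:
K = 0 (K = Mul(4, Mul(Mul(3, 0), 7)) = Mul(4, Mul(0, 7)) = Mul(4, 0) = 0)
Function('N')(B, Y) = Mul(-6, Pow(Y, 2)) (Function('N')(B, Y) = Mul(-6, Mul(Y, Y)) = Mul(-6, Pow(Y, 2)))
Add(L, Mul(-1, Function('N')(K, 17))) = Add(-40622, Mul(-1, Mul(-6, Pow(17, 2)))) = Add(-40622, Mul(-1, Mul(-6, 289))) = Add(-40622, Mul(-1, -1734)) = Add(-40622, 1734) = -38888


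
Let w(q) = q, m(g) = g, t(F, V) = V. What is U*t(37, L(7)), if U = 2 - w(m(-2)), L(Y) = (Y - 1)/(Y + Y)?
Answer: 12/7 ≈ 1.7143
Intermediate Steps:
L(Y) = (-1 + Y)/(2*Y) (L(Y) = (-1 + Y)/((2*Y)) = (-1 + Y)*(1/(2*Y)) = (-1 + Y)/(2*Y))
U = 4 (U = 2 - 1*(-2) = 2 + 2 = 4)
U*t(37, L(7)) = 4*((½)*(-1 + 7)/7) = 4*((½)*(⅐)*6) = 4*(3/7) = 12/7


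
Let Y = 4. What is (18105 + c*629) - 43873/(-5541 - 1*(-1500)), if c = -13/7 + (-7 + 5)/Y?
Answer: 941007455/56574 ≈ 16633.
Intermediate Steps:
c = -33/14 (c = -13/7 + (-7 + 5)/4 = -13*1/7 - 2*1/4 = -13/7 - 1/2 = -33/14 ≈ -2.3571)
(18105 + c*629) - 43873/(-5541 - 1*(-1500)) = (18105 - 33/14*629) - 43873/(-5541 - 1*(-1500)) = (18105 - 20757/14) - 43873/(-5541 + 1500) = 232713/14 - 43873/(-4041) = 232713/14 - 43873*(-1/4041) = 232713/14 + 43873/4041 = 941007455/56574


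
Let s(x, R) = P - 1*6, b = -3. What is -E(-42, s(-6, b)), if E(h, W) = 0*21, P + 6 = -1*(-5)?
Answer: 0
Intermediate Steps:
P = -1 (P = -6 - 1*(-5) = -6 + 5 = -1)
s(x, R) = -7 (s(x, R) = -1 - 1*6 = -1 - 6 = -7)
E(h, W) = 0
-E(-42, s(-6, b)) = -1*0 = 0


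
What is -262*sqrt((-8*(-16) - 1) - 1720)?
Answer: -786*I*sqrt(177) ≈ -10457.0*I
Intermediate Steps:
-262*sqrt((-8*(-16) - 1) - 1720) = -262*sqrt((128 - 1) - 1720) = -262*sqrt(127 - 1720) = -786*I*sqrt(177)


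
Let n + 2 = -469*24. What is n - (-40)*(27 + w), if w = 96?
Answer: -6338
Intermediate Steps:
n = -11258 (n = -2 - 469*24 = -2 - 11256 = -11258)
n - (-40)*(27 + w) = -11258 - (-40)*(27 + 96) = -11258 - (-40)*123 = -11258 - 1*(-4920) = -11258 + 4920 = -6338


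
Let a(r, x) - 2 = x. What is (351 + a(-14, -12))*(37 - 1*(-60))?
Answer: 33077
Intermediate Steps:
a(r, x) = 2 + x
(351 + a(-14, -12))*(37 - 1*(-60)) = (351 + (2 - 12))*(37 - 1*(-60)) = (351 - 10)*(37 + 60) = 341*97 = 33077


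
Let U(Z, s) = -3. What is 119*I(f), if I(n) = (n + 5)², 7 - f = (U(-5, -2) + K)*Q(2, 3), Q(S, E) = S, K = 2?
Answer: 23324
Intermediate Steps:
f = 9 (f = 7 - (-3 + 2)*2 = 7 - (-1)*2 = 7 - 1*(-2) = 7 + 2 = 9)
I(n) = (5 + n)²
119*I(f) = 119*(5 + 9)² = 119*14² = 119*196 = 23324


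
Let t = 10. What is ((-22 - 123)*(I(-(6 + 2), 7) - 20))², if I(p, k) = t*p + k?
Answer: 181845225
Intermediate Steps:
I(p, k) = k + 10*p (I(p, k) = 10*p + k = k + 10*p)
((-22 - 123)*(I(-(6 + 2), 7) - 20))² = ((-22 - 123)*((7 + 10*(-(6 + 2))) - 20))² = (-145*((7 + 10*(-1*8)) - 20))² = (-145*((7 + 10*(-8)) - 20))² = (-145*((7 - 80) - 20))² = (-145*(-73 - 20))² = (-145*(-93))² = 13485² = 181845225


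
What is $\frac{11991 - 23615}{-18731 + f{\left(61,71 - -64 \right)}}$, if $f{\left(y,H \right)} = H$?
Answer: $\frac{2906}{4649} \approx 0.62508$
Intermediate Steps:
$\frac{11991 - 23615}{-18731 + f{\left(61,71 - -64 \right)}} = \frac{11991 - 23615}{-18731 + \left(71 - -64\right)} = - \frac{11624}{-18731 + \left(71 + 64\right)} = - \frac{11624}{-18731 + 135} = - \frac{11624}{-18596} = \left(-11624\right) \left(- \frac{1}{18596}\right) = \frac{2906}{4649}$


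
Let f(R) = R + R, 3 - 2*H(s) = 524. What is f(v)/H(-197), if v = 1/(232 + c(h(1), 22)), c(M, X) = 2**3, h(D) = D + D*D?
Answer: -1/31260 ≈ -3.1990e-5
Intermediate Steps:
h(D) = D + D**2
c(M, X) = 8
H(s) = -521/2 (H(s) = 3/2 - 1/2*524 = 3/2 - 262 = -521/2)
v = 1/240 (v = 1/(232 + 8) = 1/240 ≈ 0.0041667)
f(R) = 2*R
f(v)/H(-197) = (2*(1/240))/(-521/2) = (1/120)*(-2/521) = -1/31260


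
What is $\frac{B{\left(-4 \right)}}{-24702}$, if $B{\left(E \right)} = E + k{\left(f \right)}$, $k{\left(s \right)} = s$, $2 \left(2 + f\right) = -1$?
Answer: $\frac{13}{49404} \approx 0.00026314$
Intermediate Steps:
$f = - \frac{5}{2}$ ($f = -2 + \frac{1}{2} \left(-1\right) = -2 - \frac{1}{2} = - \frac{5}{2} \approx -2.5$)
$B{\left(E \right)} = - \frac{5}{2} + E$ ($B{\left(E \right)} = E - \frac{5}{2} = - \frac{5}{2} + E$)
$\frac{B{\left(-4 \right)}}{-24702} = \frac{- \frac{5}{2} - 4}{-24702} = \left(- \frac{13}{2}\right) \left(- \frac{1}{24702}\right) = \frac{13}{49404}$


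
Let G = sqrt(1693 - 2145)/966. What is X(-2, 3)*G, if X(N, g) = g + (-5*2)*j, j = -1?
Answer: 13*I*sqrt(113)/483 ≈ 0.28611*I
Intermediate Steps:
G = I*sqrt(113)/483 (G = sqrt(-452)*(1/966) = (2*I*sqrt(113))*(1/966) = I*sqrt(113)/483 ≈ 0.022009*I)
X(N, g) = 10 + g (X(N, g) = g - 5*2*(-1) = g - 10*(-1) = g + 10 = 10 + g)
X(-2, 3)*G = (10 + 3)*(I*sqrt(113)/483) = 13*(I*sqrt(113)/483) = 13*I*sqrt(113)/483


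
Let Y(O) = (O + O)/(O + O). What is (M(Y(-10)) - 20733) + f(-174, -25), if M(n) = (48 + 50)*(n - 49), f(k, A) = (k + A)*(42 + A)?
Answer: -28820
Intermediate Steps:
Y(O) = 1 (Y(O) = (2*O)/((2*O)) = (2*O)*(1/(2*O)) = 1)
f(k, A) = (42 + A)*(A + k) (f(k, A) = (A + k)*(42 + A) = (42 + A)*(A + k))
M(n) = -4802 + 98*n (M(n) = 98*(-49 + n) = -4802 + 98*n)
(M(Y(-10)) - 20733) + f(-174, -25) = ((-4802 + 98*1) - 20733) + ((-25)² + 42*(-25) + 42*(-174) - 25*(-174)) = ((-4802 + 98) - 20733) + (625 - 1050 - 7308 + 4350) = (-4704 - 20733) - 3383 = -25437 - 3383 = -28820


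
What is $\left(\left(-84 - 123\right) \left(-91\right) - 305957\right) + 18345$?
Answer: $-268775$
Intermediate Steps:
$\left(\left(-84 - 123\right) \left(-91\right) - 305957\right) + 18345 = \left(\left(-207\right) \left(-91\right) - 305957\right) + 18345 = \left(18837 - 305957\right) + 18345 = -287120 + 18345 = -268775$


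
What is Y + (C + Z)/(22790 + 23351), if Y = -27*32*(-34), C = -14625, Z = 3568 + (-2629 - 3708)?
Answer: 1355420622/46141 ≈ 29376.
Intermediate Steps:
Z = -2769 (Z = 3568 - 6337 = -2769)
Y = 29376 (Y = -864*(-34) = 29376)
Y + (C + Z)/(22790 + 23351) = 29376 + (-14625 - 2769)/(22790 + 23351) = 29376 - 17394/46141 = 1355420622/46141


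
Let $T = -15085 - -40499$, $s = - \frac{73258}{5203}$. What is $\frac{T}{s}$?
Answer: $- \frac{66114521}{36629} \approx -1805.0$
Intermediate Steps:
$s = - \frac{73258}{5203}$ ($s = \left(-73258\right) \frac{1}{5203} = - \frac{73258}{5203} \approx -14.08$)
$T = 25414$ ($T = -15085 + 40499 = 25414$)
$\frac{T}{s} = \frac{25414}{- \frac{73258}{5203}} = 25414 \left(- \frac{5203}{73258}\right) = - \frac{66114521}{36629}$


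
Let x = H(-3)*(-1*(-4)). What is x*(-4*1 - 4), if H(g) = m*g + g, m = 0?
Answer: 96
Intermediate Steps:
H(g) = g (H(g) = 0*g + g = 0 + g = g)
x = -12 (x = -(-3)*(-4) = -3*4 = -12)
x*(-4*1 - 4) = -12*(-4*1 - 4) = -12*(-4 - 4) = -12*(-8) = 96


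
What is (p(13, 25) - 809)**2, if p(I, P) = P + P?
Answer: 576081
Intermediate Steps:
p(I, P) = 2*P
(p(13, 25) - 809)**2 = (2*25 - 809)**2 = (50 - 809)**2 = (-759)**2 = 576081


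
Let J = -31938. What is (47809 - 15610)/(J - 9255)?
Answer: -10733/13731 ≈ -0.78166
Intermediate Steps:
(47809 - 15610)/(J - 9255) = (47809 - 15610)/(-31938 - 9255) = 32199/(-41193) = 32199*(-1/41193) = -10733/13731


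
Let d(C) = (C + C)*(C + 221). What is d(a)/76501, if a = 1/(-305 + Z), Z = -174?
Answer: -211716/17552465941 ≈ -1.2062e-5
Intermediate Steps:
a = -1/479 (a = 1/(-305 - 174) = 1/(-479) = -1/479 ≈ -0.0020877)
d(C) = 2*C*(221 + C) (d(C) = (2*C)*(221 + C) = 2*C*(221 + C))
d(a)/76501 = (2*(-1/479)*(221 - 1/479))/76501 = (2*(-1/479)*(105858/479))*(1/76501) = -211716/229441*1/76501 = -211716/17552465941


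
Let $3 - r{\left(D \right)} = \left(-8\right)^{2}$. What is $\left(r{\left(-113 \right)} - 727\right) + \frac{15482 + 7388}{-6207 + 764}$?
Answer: $- \frac{4311954}{5443} \approx -792.2$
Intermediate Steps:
$r{\left(D \right)} = -61$ ($r{\left(D \right)} = 3 - \left(-8\right)^{2} = 3 - 64 = -61$)
$\left(r{\left(-113 \right)} - 727\right) + \frac{15482 + 7388}{-6207 + 764} = \left(-61 - 727\right) + \frac{15482 + 7388}{-6207 + 764} = -788 + \frac{22870}{-5443} = -788 + 22870 \left(- \frac{1}{5443}\right) = -788 - \frac{22870}{5443} = - \frac{4311954}{5443}$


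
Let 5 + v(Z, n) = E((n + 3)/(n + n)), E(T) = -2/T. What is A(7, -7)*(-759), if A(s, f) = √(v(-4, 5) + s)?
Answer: -759*I*√2/2 ≈ -536.69*I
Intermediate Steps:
v(Z, n) = -5 - 4*n/(3 + n) (v(Z, n) = -5 - 2*(n + n)/(n + 3) = -5 - 2*2*n/(3 + n) = -5 - 4*n/(3 + n))
A(s, f) = √(-15/2 + s) (A(s, f) = √(3*(-5 - 3*5)/(3 + 5) + s) = √(3*(-5 - 15)/8 + s) = √(3*(⅛)*(-20) + s) = √(-15/2 + s))
A(7, -7)*(-759) = (√(-30 + 4*7)/2)*(-759) = (√(-30 + 28)/2)*(-759) = (√(-2)/2)*(-759) = ((I*√2)/2)*(-759) = (I*√2/2)*(-759) = -759*I*√2/2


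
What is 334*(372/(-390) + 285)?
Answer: 6166642/65 ≈ 94871.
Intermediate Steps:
334*(372/(-390) + 285) = 334*(372*(-1/390) + 285) = 334*(-62/65 + 285) = 334*(18463/65) = 6166642/65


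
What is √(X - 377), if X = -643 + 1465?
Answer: √445 ≈ 21.095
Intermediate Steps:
X = 822
√(X - 377) = √(822 - 377) = √445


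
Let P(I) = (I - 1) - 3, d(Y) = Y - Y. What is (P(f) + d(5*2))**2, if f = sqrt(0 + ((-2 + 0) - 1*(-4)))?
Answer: (4 - sqrt(2))**2 ≈ 6.6863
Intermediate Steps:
d(Y) = 0
f = sqrt(2) (f = sqrt(0 + (-2 + 4)) = sqrt(0 + 2) = sqrt(2) ≈ 1.4142)
P(I) = -4 + I (P(I) = (-1 + I) - 3 = -4 + I)
(P(f) + d(5*2))**2 = ((-4 + sqrt(2)) + 0)**2 = (-4 + sqrt(2))**2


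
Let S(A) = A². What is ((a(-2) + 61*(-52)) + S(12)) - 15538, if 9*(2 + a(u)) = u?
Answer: -167114/9 ≈ -18568.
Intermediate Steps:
a(u) = -2 + u/9
((a(-2) + 61*(-52)) + S(12)) - 15538 = (((-2 + (⅑)*(-2)) + 61*(-52)) + 12²) - 15538 = (((-2 - 2/9) - 3172) + 144) - 15538 = ((-20/9 - 3172) + 144) - 15538 = (-28568/9 + 144) - 15538 = -27272/9 - 15538 = -167114/9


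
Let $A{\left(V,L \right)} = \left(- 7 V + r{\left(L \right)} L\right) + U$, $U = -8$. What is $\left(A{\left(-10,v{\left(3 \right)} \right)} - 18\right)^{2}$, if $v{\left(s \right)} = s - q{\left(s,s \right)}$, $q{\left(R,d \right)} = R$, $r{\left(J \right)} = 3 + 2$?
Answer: $1936$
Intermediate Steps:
$r{\left(J \right)} = 5$
$v{\left(s \right)} = 0$ ($v{\left(s \right)} = s - s = 0$)
$A{\left(V,L \right)} = -8 - 7 V + 5 L$ ($A{\left(V,L \right)} = \left(- 7 V + 5 L\right) - 8 = -8 - 7 V + 5 L$)
$\left(A{\left(-10,v{\left(3 \right)} \right)} - 18\right)^{2} = \left(\left(-8 - -70 + 5 \cdot 0\right) - 18\right)^{2} = \left(\left(-8 + 70 + 0\right) - 18\right)^{2} = \left(62 - 18\right)^{2} = 44^{2} = 1936$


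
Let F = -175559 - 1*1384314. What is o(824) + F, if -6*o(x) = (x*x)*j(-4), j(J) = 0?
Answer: -1559873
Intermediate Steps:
F = -1559873 (F = -175559 - 1384314 = -1559873)
o(x) = 0 (o(x) = -x*x*0/6 = -x**2*0/6 = -1/6*0 = 0)
o(824) + F = 0 - 1559873 = -1559873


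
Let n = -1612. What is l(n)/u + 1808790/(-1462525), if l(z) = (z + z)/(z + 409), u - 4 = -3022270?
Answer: -50587523619254/40903291667115 ≈ -1.2368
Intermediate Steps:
u = -3022266 (u = 4 - 3022270 = -3022266)
l(z) = 2*z/(409 + z) (l(z) = (2*z)/(409 + z) = 2*z/(409 + z))
l(n)/u + 1808790/(-1462525) = (2*(-1612)/(409 - 1612))/(-3022266) + 1808790/(-1462525) = (2*(-1612)/(-1203))*(-1/3022266) + 1808790*(-1/1462525) = (2*(-1612)*(-1/1203))*(-1/3022266) - 361758/292505 = (3224/1203)*(-1/3022266) - 361758/292505 = -124/139837923 - 361758/292505 = -50587523619254/40903291667115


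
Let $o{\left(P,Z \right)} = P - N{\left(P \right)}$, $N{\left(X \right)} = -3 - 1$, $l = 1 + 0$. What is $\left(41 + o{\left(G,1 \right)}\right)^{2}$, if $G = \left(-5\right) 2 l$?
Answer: $1225$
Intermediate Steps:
$l = 1$
$N{\left(X \right)} = -4$ ($N{\left(X \right)} = -3 - 1 = -4$)
$G = -10$ ($G = \left(-5\right) 2 \cdot 1 = \left(-10\right) 1 = -10$)
$o{\left(P,Z \right)} = 4 + P$ ($o{\left(P,Z \right)} = P - -4 = P + 4 = 4 + P$)
$\left(41 + o{\left(G,1 \right)}\right)^{2} = \left(41 + \left(4 - 10\right)\right)^{2} = \left(41 - 6\right)^{2} = 35^{2} = 1225$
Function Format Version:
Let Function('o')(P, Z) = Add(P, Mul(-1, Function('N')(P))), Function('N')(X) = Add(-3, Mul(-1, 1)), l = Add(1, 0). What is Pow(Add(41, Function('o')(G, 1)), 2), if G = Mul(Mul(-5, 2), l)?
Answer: 1225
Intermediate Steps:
l = 1
Function('N')(X) = -4 (Function('N')(X) = Add(-3, -1) = -4)
G = -10 (G = Mul(Mul(-5, 2), 1) = Mul(-10, 1) = -10)
Function('o')(P, Z) = Add(4, P) (Function('o')(P, Z) = Add(P, Mul(-1, -4)) = Add(P, 4) = Add(4, P))
Pow(Add(41, Function('o')(G, 1)), 2) = Pow(Add(41, Add(4, -10)), 2) = Pow(Add(41, -6), 2) = Pow(35, 2) = 1225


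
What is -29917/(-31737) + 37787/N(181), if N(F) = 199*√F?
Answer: 29917/31737 + 37787*√181/36019 ≈ 15.057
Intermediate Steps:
-29917/(-31737) + 37787/N(181) = -29917/(-31737) + 37787/((199*√181)) = -29917*(-1/31737) + 37787*(√181/36019) = 29917/31737 + 37787*√181/36019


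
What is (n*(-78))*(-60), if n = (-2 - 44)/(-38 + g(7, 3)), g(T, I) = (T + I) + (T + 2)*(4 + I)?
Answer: -43056/7 ≈ -6150.9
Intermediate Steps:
g(T, I) = I + T + (2 + T)*(4 + I) (g(T, I) = (I + T) + (2 + T)*(4 + I) = I + T + (2 + T)*(4 + I))
n = -46/35 (n = (-2 - 44)/(-38 + (8 + 3*3 + 5*7 + 3*7)) = -46/(-38 + (8 + 9 + 35 + 21)) = -46/(-38 + 73) = -46/35 ≈ -1.3143)
(n*(-78))*(-60) = -46/35*(-78)*(-60) = (3588/35)*(-60) = -43056/7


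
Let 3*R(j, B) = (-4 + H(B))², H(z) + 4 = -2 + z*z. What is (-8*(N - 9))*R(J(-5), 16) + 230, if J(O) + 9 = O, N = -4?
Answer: 2098118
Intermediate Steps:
H(z) = -6 + z² (H(z) = -4 + (-2 + z*z) = -4 + (-2 + z²) = -6 + z²)
J(O) = -9 + O
R(j, B) = (-10 + B²)²/3 (R(j, B) = (-4 + (-6 + B²))²/3 = (-10 + B²)²/3)
(-8*(N - 9))*R(J(-5), 16) + 230 = (-8*(-4 - 9))*((-10 + 16²)²/3) + 230 = (-8*(-13))*((-10 + 256)²/3) + 230 = 104*((⅓)*246²) + 230 = 104*((⅓)*60516) + 230 = 104*20172 + 230 = 2097888 + 230 = 2098118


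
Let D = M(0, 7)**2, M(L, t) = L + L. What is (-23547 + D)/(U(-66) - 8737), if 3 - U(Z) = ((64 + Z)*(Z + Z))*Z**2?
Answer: 23547/1158718 ≈ 0.020322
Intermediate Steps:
M(L, t) = 2*L
U(Z) = 3 - 2*Z**3*(64 + Z) (U(Z) = 3 - (64 + Z)*(Z + Z)*Z**2 = 3 - (64 + Z)*(2*Z)*Z**2 = 3 - 2*Z*(64 + Z)*Z**2 = 3 - 2*Z**3*(64 + Z))
D = 0 (D = (2*0)**2 = 0**2 = 0)
(-23547 + D)/(U(-66) - 8737) = (-23547 + 0)/((3 - 128*(-66)**3 - 2*(-66)**4) - 8737) = -23547/((3 - 128*(-287496) - 2*18974736) - 8737) = -23547/((3 + 36799488 - 37949472) - 8737) = -23547/(-1149981 - 8737) = -23547/(-1158718) = -23547*(-1/1158718) = 23547/1158718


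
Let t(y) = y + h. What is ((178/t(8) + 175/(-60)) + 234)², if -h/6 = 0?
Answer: 577600/9 ≈ 64178.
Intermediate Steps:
h = 0 (h = -6*0 = 0)
t(y) = y (t(y) = y + 0 = y)
((178/t(8) + 175/(-60)) + 234)² = ((178/8 + 175/(-60)) + 234)² = ((178*(⅛) + 175*(-1/60)) + 234)² = ((89/4 - 35/12) + 234)² = (58/3 + 234)² = (760/3)² = 577600/9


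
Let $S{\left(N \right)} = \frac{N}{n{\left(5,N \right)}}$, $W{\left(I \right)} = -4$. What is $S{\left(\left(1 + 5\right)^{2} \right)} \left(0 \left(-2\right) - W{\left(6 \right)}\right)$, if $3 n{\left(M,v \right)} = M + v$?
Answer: $\frac{432}{41} \approx 10.537$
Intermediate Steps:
$n{\left(M,v \right)} = \frac{M}{3} + \frac{v}{3}$ ($n{\left(M,v \right)} = \frac{M + v}{3} = \frac{M}{3} + \frac{v}{3}$)
$S{\left(N \right)} = \frac{N}{\frac{5}{3} + \frac{N}{3}}$ ($S{\left(N \right)} = \frac{N}{\frac{1}{3} \cdot 5 + \frac{N}{3}} = \frac{N}{\frac{5}{3} + \frac{N}{3}}$)
$S{\left(\left(1 + 5\right)^{2} \right)} \left(0 \left(-2\right) - W{\left(6 \right)}\right) = \frac{3 \left(1 + 5\right)^{2}}{5 + \left(1 + 5\right)^{2}} \left(0 \left(-2\right) - -4\right) = \frac{3 \cdot 6^{2}}{5 + 6^{2}} \left(0 + 4\right) = 3 \cdot 36 \frac{1}{5 + 36} \cdot 4 = 3 \cdot 36 \cdot \frac{1}{41} \cdot 4 = \frac{108}{41} \cdot 4 = \frac{432}{41}$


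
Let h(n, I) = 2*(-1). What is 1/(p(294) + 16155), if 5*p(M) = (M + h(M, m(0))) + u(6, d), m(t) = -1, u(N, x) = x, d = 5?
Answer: 5/81072 ≈ 6.1674e-5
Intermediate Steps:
h(n, I) = -2
p(M) = ⅗ + M/5 (p(M) = ((M - 2) + 5)/5 = ((-2 + M) + 5)/5 = (3 + M)/5 = ⅗ + M/5)
1/(p(294) + 16155) = 1/((⅗ + (⅕)*294) + 16155) = 1/((⅗ + 294/5) + 16155) = 1/(297/5 + 16155) = 1/(81072/5) = 5/81072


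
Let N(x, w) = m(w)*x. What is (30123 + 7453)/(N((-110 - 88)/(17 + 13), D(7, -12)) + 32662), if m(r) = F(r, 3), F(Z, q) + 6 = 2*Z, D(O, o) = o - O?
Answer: 93940/82381 ≈ 1.1403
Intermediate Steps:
F(Z, q) = -6 + 2*Z
m(r) = -6 + 2*r
N(x, w) = x*(-6 + 2*w) (N(x, w) = (-6 + 2*w)*x = x*(-6 + 2*w))
(30123 + 7453)/(N((-110 - 88)/(17 + 13), D(7, -12)) + 32662) = (30123 + 7453)/(2*((-110 - 88)/(17 + 13))*(-3 + (-12 - 1*7)) + 32662) = 37576/(2*(-198/30)*(-3 + (-12 - 7)) + 32662) = 37576/(2*(-198*1/30)*(-3 - 19) + 32662) = 37576/(2*(-33/5)*(-22) + 32662) = 37576/(1452/5 + 32662) = 37576/(164762/5) = 37576*(5/164762) = 93940/82381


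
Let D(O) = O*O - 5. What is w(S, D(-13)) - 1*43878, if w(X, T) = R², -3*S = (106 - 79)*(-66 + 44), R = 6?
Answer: -43842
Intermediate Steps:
D(O) = -5 + O² (D(O) = O² - 5 = -5 + O²)
S = 198 (S = -(106 - 79)*(-66 + 44)/3 = -9*(-22) = -⅓*(-594) = 198)
w(X, T) = 36 (w(X, T) = 6² = 36)
w(S, D(-13)) - 1*43878 = 36 - 1*43878 = 36 - 43878 = -43842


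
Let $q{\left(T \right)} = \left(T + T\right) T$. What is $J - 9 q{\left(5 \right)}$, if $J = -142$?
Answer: $-592$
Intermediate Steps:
$q{\left(T \right)} = 2 T^{2}$ ($q{\left(T \right)} = 2 T T = 2 T^{2}$)
$J - 9 q{\left(5 \right)} = -142 - 9 \cdot 2 \cdot 5^{2} = -142 - 9 \cdot 2 \cdot 25 = -142 - 450 = -592$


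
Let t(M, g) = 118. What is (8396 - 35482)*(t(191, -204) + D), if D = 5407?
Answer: -149650150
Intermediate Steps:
(8396 - 35482)*(t(191, -204) + D) = (8396 - 35482)*(118 + 5407) = -27086*5525 = -149650150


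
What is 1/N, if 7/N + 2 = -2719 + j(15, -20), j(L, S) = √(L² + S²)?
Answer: -2696/7 ≈ -385.14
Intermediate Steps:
N = -7/2696 (N = 7/(-2 + (-2719 + √(15² + (-20)²))) = 7/(-2 + (-2719 + √(225 + 400))) = 7/(-2 + (-2719 + √625)) = 7/(-2 + (-2719 + 25)) = 7/(-2 - 2694) = 7/(-2696) = 7*(-1/2696) = -7/2696 ≈ -0.0025964)
1/N = 1/(-7/2696) = -2696/7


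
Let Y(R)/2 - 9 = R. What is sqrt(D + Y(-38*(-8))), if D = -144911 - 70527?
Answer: 18*I*sqrt(663) ≈ 463.48*I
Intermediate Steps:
Y(R) = 18 + 2*R
D = -215438
sqrt(D + Y(-38*(-8))) = sqrt(-215438 + (18 + 2*(-38*(-8)))) = sqrt(-215438 + (18 + 2*304)) = sqrt(-215438 + (18 + 608)) = sqrt(-215438 + 626) = sqrt(-214812) = 18*I*sqrt(663)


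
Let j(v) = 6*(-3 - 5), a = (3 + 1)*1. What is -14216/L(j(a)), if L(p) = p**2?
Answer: -1777/288 ≈ -6.1701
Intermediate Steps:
a = 4 (a = 4*1 = 4)
j(v) = -48 (j(v) = 6*(-8) = -48)
-14216/L(j(a)) = -14216/((-48)**2) = -14216/2304 = -14216*1/2304 = -1777/288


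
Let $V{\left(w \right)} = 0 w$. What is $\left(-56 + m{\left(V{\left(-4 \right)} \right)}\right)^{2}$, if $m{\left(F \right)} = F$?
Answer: $3136$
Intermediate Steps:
$V{\left(w \right)} = 0$
$\left(-56 + m{\left(V{\left(-4 \right)} \right)}\right)^{2} = \left(-56 + 0\right)^{2} = \left(-56\right)^{2} = 3136$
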